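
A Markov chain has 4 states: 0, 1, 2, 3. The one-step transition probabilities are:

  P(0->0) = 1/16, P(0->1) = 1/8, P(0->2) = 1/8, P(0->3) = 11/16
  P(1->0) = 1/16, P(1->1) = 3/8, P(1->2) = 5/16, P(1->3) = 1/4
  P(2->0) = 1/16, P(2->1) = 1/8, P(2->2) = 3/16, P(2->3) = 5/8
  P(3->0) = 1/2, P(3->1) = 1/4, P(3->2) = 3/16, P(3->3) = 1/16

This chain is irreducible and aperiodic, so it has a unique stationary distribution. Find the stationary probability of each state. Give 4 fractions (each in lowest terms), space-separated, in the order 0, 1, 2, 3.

Answer: 89/409 277/1227 248/1227 145/409

Derivation:
The stationary distribution satisfies pi = pi * P, i.e.:
  pi_0 = 1/16*pi_0 + 1/16*pi_1 + 1/16*pi_2 + 1/2*pi_3
  pi_1 = 1/8*pi_0 + 3/8*pi_1 + 1/8*pi_2 + 1/4*pi_3
  pi_2 = 1/8*pi_0 + 5/16*pi_1 + 3/16*pi_2 + 3/16*pi_3
  pi_3 = 11/16*pi_0 + 1/4*pi_1 + 5/8*pi_2 + 1/16*pi_3
with normalization: pi_0 + pi_1 + pi_2 + pi_3 = 1.

Using the first 3 balance equations plus normalization, the linear system A*pi = b is:
  [-15/16, 1/16, 1/16, 1/2] . pi = 0
  [1/8, -5/8, 1/8, 1/4] . pi = 0
  [1/8, 5/16, -13/16, 3/16] . pi = 0
  [1, 1, 1, 1] . pi = 1

Solving yields:
  pi_0 = 89/409
  pi_1 = 277/1227
  pi_2 = 248/1227
  pi_3 = 145/409

Verification (pi * P):
  89/409*1/16 + 277/1227*1/16 + 248/1227*1/16 + 145/409*1/2 = 89/409 = pi_0  (ok)
  89/409*1/8 + 277/1227*3/8 + 248/1227*1/8 + 145/409*1/4 = 277/1227 = pi_1  (ok)
  89/409*1/8 + 277/1227*5/16 + 248/1227*3/16 + 145/409*3/16 = 248/1227 = pi_2  (ok)
  89/409*11/16 + 277/1227*1/4 + 248/1227*5/8 + 145/409*1/16 = 145/409 = pi_3  (ok)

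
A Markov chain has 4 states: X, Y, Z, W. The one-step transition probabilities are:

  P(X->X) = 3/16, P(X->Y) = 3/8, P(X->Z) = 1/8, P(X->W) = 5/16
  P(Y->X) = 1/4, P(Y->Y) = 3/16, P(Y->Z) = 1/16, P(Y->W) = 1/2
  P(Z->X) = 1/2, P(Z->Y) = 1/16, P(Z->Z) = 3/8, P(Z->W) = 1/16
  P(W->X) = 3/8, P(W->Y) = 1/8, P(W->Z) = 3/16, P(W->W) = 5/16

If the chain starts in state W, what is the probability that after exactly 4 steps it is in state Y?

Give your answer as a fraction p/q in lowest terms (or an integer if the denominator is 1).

Answer: 13433/65536

Derivation:
Computing P^4 by repeated multiplication:
P^1 =
  X: [3/16, 3/8, 1/8, 5/16]
  Y: [1/4, 3/16, 1/16, 1/2]
  Z: [1/2, 1/16, 3/8, 1/16]
  W: [3/8, 1/8, 3/16, 5/16]
P^2 =
  X: [79/256, 3/16, 39/256, 45/128]
  Y: [5/16, 25/128, 41/256, 85/256]
  Z: [41/128, 59/256, 7/32, 59/256]
  W: [5/16, 55/256, 47/256, 37/128]
P^3 =
  X: [1281/4096, 837/4096, 355/2048, 317/1024]
  Y: [639/2048, 841/4096, 711/4096, 633/2048]
  Z: [321/1024, 843/4096, 23/128, 1233/4096]
  W: [5/16, 105/512, 719/4096, 1257/4096]
P^4 =
  X: [20479/65536, 13443/65536, 11463/65536, 20151/65536]
  Y: [10241/32768, 6717/32768, 11461/65536, 20159/65536]
  Z: [10255/32768, 13435/65536, 5763/32768, 20065/65536]
  W: [10247/32768, 13433/65536, 11485/65536, 5031/16384]

(P^4)[W -> Y] = 13433/65536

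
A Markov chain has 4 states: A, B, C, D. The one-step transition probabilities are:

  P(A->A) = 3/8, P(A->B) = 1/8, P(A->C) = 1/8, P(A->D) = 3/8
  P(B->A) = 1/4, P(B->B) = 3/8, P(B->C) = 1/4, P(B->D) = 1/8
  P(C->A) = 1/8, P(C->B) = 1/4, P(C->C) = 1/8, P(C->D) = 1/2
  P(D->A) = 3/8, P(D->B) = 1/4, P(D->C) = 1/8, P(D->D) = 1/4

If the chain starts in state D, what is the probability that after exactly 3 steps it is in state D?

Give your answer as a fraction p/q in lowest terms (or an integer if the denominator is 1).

Answer: 153/512

Derivation:
Computing P^3 by repeated multiplication:
P^1 =
  A: [3/8, 1/8, 1/8, 3/8]
  B: [1/4, 3/8, 1/4, 1/8]
  C: [1/8, 1/4, 1/8, 1/2]
  D: [3/8, 1/4, 1/8, 1/4]
P^2 =
  A: [21/64, 7/32, 9/64, 5/16]
  B: [17/64, 17/64, 11/64, 19/64]
  C: [5/16, 17/64, 5/32, 17/64]
  D: [5/16, 15/64, 5/32, 19/64]
P^3 =
  A: [5/16, 121/512, 39/256, 153/512]
  B: [153/512, 1/4, 81/512, 75/256]
  C: [155/512, 125/512, 81/512, 151/512]
  D: [157/512, 123/512, 79/512, 153/512]

(P^3)[D -> D] = 153/512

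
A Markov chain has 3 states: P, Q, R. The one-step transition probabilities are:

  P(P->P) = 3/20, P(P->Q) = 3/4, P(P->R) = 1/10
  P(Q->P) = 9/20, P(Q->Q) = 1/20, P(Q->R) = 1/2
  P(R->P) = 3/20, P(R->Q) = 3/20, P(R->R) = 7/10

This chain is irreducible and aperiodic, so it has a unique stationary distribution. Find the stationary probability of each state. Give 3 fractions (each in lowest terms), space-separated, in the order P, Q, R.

The stationary distribution satisfies pi = pi * P, i.e.:
  pi_P = 3/20*pi_P + 9/20*pi_Q + 3/20*pi_R
  pi_Q = 3/4*pi_P + 1/20*pi_Q + 3/20*pi_R
  pi_R = 1/10*pi_P + 1/2*pi_Q + 7/10*pi_R
with normalization: pi_P + pi_Q + pi_R = 1.

Using the first 2 balance equations plus normalization, the linear system A*pi = b is:
  [-17/20, 9/20, 3/20] . pi = 0
  [3/4, -19/20, 3/20] . pi = 0
  [1, 1, 1] . pi = 1

Solving yields:
  pi_P = 21/92
  pi_Q = 6/23
  pi_R = 47/92

Verification (pi * P):
  21/92*3/20 + 6/23*9/20 + 47/92*3/20 = 21/92 = pi_P  (ok)
  21/92*3/4 + 6/23*1/20 + 47/92*3/20 = 6/23 = pi_Q  (ok)
  21/92*1/10 + 6/23*1/2 + 47/92*7/10 = 47/92 = pi_R  (ok)

Answer: 21/92 6/23 47/92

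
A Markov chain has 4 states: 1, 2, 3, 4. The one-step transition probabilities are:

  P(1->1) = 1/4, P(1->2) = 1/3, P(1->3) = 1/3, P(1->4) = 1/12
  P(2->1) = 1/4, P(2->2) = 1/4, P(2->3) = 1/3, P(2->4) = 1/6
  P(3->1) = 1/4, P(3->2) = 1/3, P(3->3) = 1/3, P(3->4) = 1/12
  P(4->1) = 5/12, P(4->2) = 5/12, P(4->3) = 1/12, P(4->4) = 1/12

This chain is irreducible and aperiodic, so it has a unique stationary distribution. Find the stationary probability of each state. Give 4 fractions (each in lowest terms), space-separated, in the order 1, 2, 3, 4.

The stationary distribution satisfies pi = pi * P, i.e.:
  pi_1 = 1/4*pi_1 + 1/4*pi_2 + 1/4*pi_3 + 5/12*pi_4
  pi_2 = 1/3*pi_1 + 1/4*pi_2 + 1/3*pi_3 + 5/12*pi_4
  pi_3 = 1/3*pi_1 + 1/3*pi_2 + 1/3*pi_3 + 1/12*pi_4
  pi_4 = 1/12*pi_1 + 1/6*pi_2 + 1/12*pi_3 + 1/12*pi_4
with normalization: pi_1 + pi_2 + pi_3 + pi_4 = 1.

Using the first 3 balance equations plus normalization, the linear system A*pi = b is:
  [-3/4, 1/4, 1/4, 5/12] . pi = 0
  [1/3, -3/4, 1/3, 5/12] . pi = 0
  [1/3, 1/3, -2/3, 1/12] . pi = 0
  [1, 1, 1, 1] . pi = 1

Solving yields:
  pi_1 = 499/1860
  pi_2 = 49/155
  pi_3 = 569/1860
  pi_4 = 17/155

Verification (pi * P):
  499/1860*1/4 + 49/155*1/4 + 569/1860*1/4 + 17/155*5/12 = 499/1860 = pi_1  (ok)
  499/1860*1/3 + 49/155*1/4 + 569/1860*1/3 + 17/155*5/12 = 49/155 = pi_2  (ok)
  499/1860*1/3 + 49/155*1/3 + 569/1860*1/3 + 17/155*1/12 = 569/1860 = pi_3  (ok)
  499/1860*1/12 + 49/155*1/6 + 569/1860*1/12 + 17/155*1/12 = 17/155 = pi_4  (ok)

Answer: 499/1860 49/155 569/1860 17/155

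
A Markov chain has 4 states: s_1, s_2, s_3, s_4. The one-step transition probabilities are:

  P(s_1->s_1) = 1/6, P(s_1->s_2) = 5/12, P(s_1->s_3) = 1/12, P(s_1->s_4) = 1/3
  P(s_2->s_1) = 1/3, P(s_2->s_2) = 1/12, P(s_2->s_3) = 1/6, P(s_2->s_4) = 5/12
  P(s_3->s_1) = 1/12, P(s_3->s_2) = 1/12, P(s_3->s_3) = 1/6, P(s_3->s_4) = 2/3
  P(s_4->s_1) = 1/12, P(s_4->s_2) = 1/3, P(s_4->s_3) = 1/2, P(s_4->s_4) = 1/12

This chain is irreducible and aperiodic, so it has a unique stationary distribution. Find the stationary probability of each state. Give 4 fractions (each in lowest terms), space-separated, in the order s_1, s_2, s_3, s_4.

The stationary distribution satisfies pi = pi * P, i.e.:
  pi_s_1 = 1/6*pi_s_1 + 1/3*pi_s_2 + 1/12*pi_s_3 + 1/12*pi_s_4
  pi_s_2 = 5/12*pi_s_1 + 1/12*pi_s_2 + 1/12*pi_s_3 + 1/3*pi_s_4
  pi_s_3 = 1/12*pi_s_1 + 1/6*pi_s_2 + 1/6*pi_s_3 + 1/2*pi_s_4
  pi_s_4 = 1/3*pi_s_1 + 5/12*pi_s_2 + 2/3*pi_s_3 + 1/12*pi_s_4
with normalization: pi_s_1 + pi_s_2 + pi_s_3 + pi_s_4 = 1.

Using the first 3 balance equations plus normalization, the linear system A*pi = b is:
  [-5/6, 1/3, 1/12, 1/12] . pi = 0
  [5/12, -11/12, 1/12, 1/3] . pi = 0
  [1/12, 1/6, -5/6, 1/2] . pi = 0
  [1, 1, 1, 1] . pi = 1

Solving yields:
  pi_s_1 = 122/805
  pi_s_2 = 179/805
  pi_s_3 = 219/805
  pi_s_4 = 57/161

Verification (pi * P):
  122/805*1/6 + 179/805*1/3 + 219/805*1/12 + 57/161*1/12 = 122/805 = pi_s_1  (ok)
  122/805*5/12 + 179/805*1/12 + 219/805*1/12 + 57/161*1/3 = 179/805 = pi_s_2  (ok)
  122/805*1/12 + 179/805*1/6 + 219/805*1/6 + 57/161*1/2 = 219/805 = pi_s_3  (ok)
  122/805*1/3 + 179/805*5/12 + 219/805*2/3 + 57/161*1/12 = 57/161 = pi_s_4  (ok)

Answer: 122/805 179/805 219/805 57/161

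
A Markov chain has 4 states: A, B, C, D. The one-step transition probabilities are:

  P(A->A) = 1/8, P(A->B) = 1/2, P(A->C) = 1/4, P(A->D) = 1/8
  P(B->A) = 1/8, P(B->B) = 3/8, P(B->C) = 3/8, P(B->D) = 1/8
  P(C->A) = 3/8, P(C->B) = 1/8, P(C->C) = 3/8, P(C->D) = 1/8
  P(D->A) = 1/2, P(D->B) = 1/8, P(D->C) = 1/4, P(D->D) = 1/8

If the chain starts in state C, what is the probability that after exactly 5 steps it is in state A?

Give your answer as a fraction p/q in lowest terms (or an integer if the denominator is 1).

Answer: 65/256

Derivation:
Computing P^5 by repeated multiplication:
P^1 =
  A: [1/8, 1/2, 1/4, 1/8]
  B: [1/8, 3/8, 3/8, 1/8]
  C: [3/8, 1/8, 3/8, 1/8]
  D: [1/2, 1/8, 1/4, 1/8]
P^2 =
  A: [15/64, 19/64, 11/32, 1/8]
  B: [17/64, 17/64, 11/32, 1/8]
  C: [17/64, 19/64, 5/16, 1/8]
  D: [15/64, 11/32, 19/64, 1/8]
P^3 =
  A: [33/128, 147/512, 169/512, 1/8]
  B: [33/128, 149/512, 167/512, 1/8]
  C: [1/4, 153/512, 167/512, 1/8]
  D: [63/256, 153/512, 169/512, 1/8]
P^4 =
  A: [521/2048, 601/2048, 335/1024, 1/8]
  B: [519/2048, 603/2048, 335/1024, 1/8]
  C: [519/2048, 601/2048, 21/64, 1/8]
  D: [521/2048, 299/1024, 673/2048, 1/8]
P^5 =
  A: [1039/4096, 4813/16384, 5367/16384, 1/8]
  B: [1039/4096, 4811/16384, 5369/16384, 1/8]
  C: [65/256, 4807/16384, 5369/16384, 1/8]
  D: [2081/8192, 4807/16384, 5367/16384, 1/8]

(P^5)[C -> A] = 65/256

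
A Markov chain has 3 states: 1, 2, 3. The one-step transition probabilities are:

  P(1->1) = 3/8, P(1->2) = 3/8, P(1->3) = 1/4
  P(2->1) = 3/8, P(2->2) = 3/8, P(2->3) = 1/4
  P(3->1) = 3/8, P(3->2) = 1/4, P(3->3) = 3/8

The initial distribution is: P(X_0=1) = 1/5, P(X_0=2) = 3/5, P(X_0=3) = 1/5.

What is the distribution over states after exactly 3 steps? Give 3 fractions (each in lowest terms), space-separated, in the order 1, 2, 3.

Propagating the distribution step by step (d_{t+1} = d_t * P):
d_0 = (1=1/5, 2=3/5, 3=1/5)
  d_1[1] = 1/5*3/8 + 3/5*3/8 + 1/5*3/8 = 3/8
  d_1[2] = 1/5*3/8 + 3/5*3/8 + 1/5*1/4 = 7/20
  d_1[3] = 1/5*1/4 + 3/5*1/4 + 1/5*3/8 = 11/40
d_1 = (1=3/8, 2=7/20, 3=11/40)
  d_2[1] = 3/8*3/8 + 7/20*3/8 + 11/40*3/8 = 3/8
  d_2[2] = 3/8*3/8 + 7/20*3/8 + 11/40*1/4 = 109/320
  d_2[3] = 3/8*1/4 + 7/20*1/4 + 11/40*3/8 = 91/320
d_2 = (1=3/8, 2=109/320, 3=91/320)
  d_3[1] = 3/8*3/8 + 109/320*3/8 + 91/320*3/8 = 3/8
  d_3[2] = 3/8*3/8 + 109/320*3/8 + 91/320*1/4 = 869/2560
  d_3[3] = 3/8*1/4 + 109/320*1/4 + 91/320*3/8 = 731/2560
d_3 = (1=3/8, 2=869/2560, 3=731/2560)

Answer: 3/8 869/2560 731/2560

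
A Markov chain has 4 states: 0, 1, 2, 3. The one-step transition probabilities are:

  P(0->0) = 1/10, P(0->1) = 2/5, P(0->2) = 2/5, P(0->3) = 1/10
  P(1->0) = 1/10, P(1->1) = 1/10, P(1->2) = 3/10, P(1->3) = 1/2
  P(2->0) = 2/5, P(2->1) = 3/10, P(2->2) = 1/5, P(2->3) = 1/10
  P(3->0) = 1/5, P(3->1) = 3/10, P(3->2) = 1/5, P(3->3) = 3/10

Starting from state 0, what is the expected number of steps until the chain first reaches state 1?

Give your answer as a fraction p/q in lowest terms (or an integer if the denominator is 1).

Answer: 160/57

Derivation:
Let h_i = expected steps to first reach 1 from state i.
Boundary: h_1 = 0.
First-step equations for the other states:
  h_0 = 1 + 1/10*h_0 + 2/5*h_1 + 2/5*h_2 + 1/10*h_3
  h_2 = 1 + 2/5*h_0 + 3/10*h_1 + 1/5*h_2 + 1/10*h_3
  h_3 = 1 + 1/5*h_0 + 3/10*h_1 + 1/5*h_2 + 3/10*h_3

Substituting h_1 = 0 and rearranging gives the linear system (I - Q) h = 1:
  [9/10, -2/5, -1/10] . (h_0, h_2, h_3) = 1
  [-2/5, 4/5, -1/10] . (h_0, h_2, h_3) = 1
  [-1/5, -1/5, 7/10] . (h_0, h_2, h_3) = 1

Solving yields:
  h_0 = 160/57
  h_2 = 520/171
  h_3 = 530/171

Starting state is 0, so the expected hitting time is h_0 = 160/57.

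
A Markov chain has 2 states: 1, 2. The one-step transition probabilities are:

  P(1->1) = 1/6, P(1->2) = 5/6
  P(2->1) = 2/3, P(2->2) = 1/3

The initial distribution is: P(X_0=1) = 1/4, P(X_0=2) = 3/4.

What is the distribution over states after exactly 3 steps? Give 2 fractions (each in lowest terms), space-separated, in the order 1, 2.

Propagating the distribution step by step (d_{t+1} = d_t * P):
d_0 = (1=1/4, 2=3/4)
  d_1[1] = 1/4*1/6 + 3/4*2/3 = 13/24
  d_1[2] = 1/4*5/6 + 3/4*1/3 = 11/24
d_1 = (1=13/24, 2=11/24)
  d_2[1] = 13/24*1/6 + 11/24*2/3 = 19/48
  d_2[2] = 13/24*5/6 + 11/24*1/3 = 29/48
d_2 = (1=19/48, 2=29/48)
  d_3[1] = 19/48*1/6 + 29/48*2/3 = 15/32
  d_3[2] = 19/48*5/6 + 29/48*1/3 = 17/32
d_3 = (1=15/32, 2=17/32)

Answer: 15/32 17/32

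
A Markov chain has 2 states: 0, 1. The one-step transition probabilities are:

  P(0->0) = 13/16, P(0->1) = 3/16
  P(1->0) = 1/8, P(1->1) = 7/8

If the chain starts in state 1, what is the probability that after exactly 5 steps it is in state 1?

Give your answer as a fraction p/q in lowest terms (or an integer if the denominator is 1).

Answer: 346783/524288

Derivation:
Computing P^5 by repeated multiplication:
P^1 =
  0: [13/16, 3/16]
  1: [1/8, 7/8]
P^2 =
  0: [175/256, 81/256]
  1: [27/128, 101/128]
P^3 =
  0: [2437/4096, 1659/4096]
  1: [553/2048, 1495/2048]
P^4 =
  0: [34999/65536, 30537/65536]
  1: [10179/32768, 22589/32768]
P^5 =
  0: [516061/1048576, 532515/1048576]
  1: [177505/524288, 346783/524288]

(P^5)[1 -> 1] = 346783/524288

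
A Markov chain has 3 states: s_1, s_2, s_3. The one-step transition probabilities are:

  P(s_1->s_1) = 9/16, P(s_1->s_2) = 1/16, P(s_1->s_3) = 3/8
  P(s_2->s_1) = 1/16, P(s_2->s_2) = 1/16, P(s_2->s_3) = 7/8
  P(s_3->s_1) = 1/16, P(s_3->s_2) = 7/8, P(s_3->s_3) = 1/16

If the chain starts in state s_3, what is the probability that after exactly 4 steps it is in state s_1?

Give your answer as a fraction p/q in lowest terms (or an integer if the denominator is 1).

Computing P^4 by repeated multiplication:
P^1 =
  s_1: [9/16, 1/16, 3/8]
  s_2: [1/16, 1/16, 7/8]
  s_3: [1/16, 7/8, 1/16]
P^2 =
  s_1: [11/32, 47/128, 37/128]
  s_2: [3/32, 99/128, 17/128]
  s_3: [3/32, 29/256, 203/256]
P^3 =
  s_1: [15/64, 609/2048, 959/2048]
  s_2: [7/64, 349/2048, 1475/2048]
  s_3: [7/64, 2895/4096, 753/4096]
P^4 =
  s_1: [23/128, 14515/32768, 12365/32768]
  s_2: [15/128, 21223/32768, 7705/32768]
  s_3: [15/128, 13885/65536, 43971/65536]

(P^4)[s_3 -> s_1] = 15/128

Answer: 15/128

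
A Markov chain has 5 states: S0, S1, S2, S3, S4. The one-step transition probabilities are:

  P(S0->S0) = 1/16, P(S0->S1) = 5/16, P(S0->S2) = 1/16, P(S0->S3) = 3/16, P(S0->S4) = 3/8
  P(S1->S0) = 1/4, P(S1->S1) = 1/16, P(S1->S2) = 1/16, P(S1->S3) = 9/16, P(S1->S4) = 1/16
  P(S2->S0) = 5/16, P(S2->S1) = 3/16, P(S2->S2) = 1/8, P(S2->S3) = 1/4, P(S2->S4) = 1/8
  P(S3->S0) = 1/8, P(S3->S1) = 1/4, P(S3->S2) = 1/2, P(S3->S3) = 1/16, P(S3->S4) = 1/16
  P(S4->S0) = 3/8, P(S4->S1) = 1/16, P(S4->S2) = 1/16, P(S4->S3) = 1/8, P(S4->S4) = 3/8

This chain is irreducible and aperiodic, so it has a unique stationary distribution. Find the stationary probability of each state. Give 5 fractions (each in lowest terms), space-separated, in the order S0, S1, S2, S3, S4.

The stationary distribution satisfies pi = pi * P, i.e.:
  pi_S0 = 1/16*pi_S0 + 1/4*pi_S1 + 5/16*pi_S2 + 1/8*pi_S3 + 3/8*pi_S4
  pi_S1 = 5/16*pi_S0 + 1/16*pi_S1 + 3/16*pi_S2 + 1/4*pi_S3 + 1/16*pi_S4
  pi_S2 = 1/16*pi_S0 + 1/16*pi_S1 + 1/8*pi_S2 + 1/2*pi_S3 + 1/16*pi_S4
  pi_S3 = 3/16*pi_S0 + 9/16*pi_S1 + 1/4*pi_S2 + 1/16*pi_S3 + 1/8*pi_S4
  pi_S4 = 3/8*pi_S0 + 1/16*pi_S1 + 1/8*pi_S2 + 1/16*pi_S3 + 3/8*pi_S4
with normalization: pi_S0 + pi_S1 + pi_S2 + pi_S3 + pi_S4 = 1.

Using the first 4 balance equations plus normalization, the linear system A*pi = b is:
  [-15/16, 1/4, 5/16, 1/8, 3/8] . pi = 0
  [5/16, -15/16, 3/16, 1/4, 1/16] . pi = 0
  [1/16, 1/16, -7/8, 1/2, 1/16] . pi = 0
  [3/16, 9/16, 1/4, -15/16, 1/8] . pi = 0
  [1, 1, 1, 1, 1] . pi = 1

Solving yields:
  pi_S0 = 16812/77297
  pi_S1 = 13953/77297
  pi_S2 = 13268/77297
  pi_S3 = 17389/77297
  pi_S4 = 15875/77297

Verification (pi * P):
  16812/77297*1/16 + 13953/77297*1/4 + 13268/77297*5/16 + 17389/77297*1/8 + 15875/77297*3/8 = 16812/77297 = pi_S0  (ok)
  16812/77297*5/16 + 13953/77297*1/16 + 13268/77297*3/16 + 17389/77297*1/4 + 15875/77297*1/16 = 13953/77297 = pi_S1  (ok)
  16812/77297*1/16 + 13953/77297*1/16 + 13268/77297*1/8 + 17389/77297*1/2 + 15875/77297*1/16 = 13268/77297 = pi_S2  (ok)
  16812/77297*3/16 + 13953/77297*9/16 + 13268/77297*1/4 + 17389/77297*1/16 + 15875/77297*1/8 = 17389/77297 = pi_S3  (ok)
  16812/77297*3/8 + 13953/77297*1/16 + 13268/77297*1/8 + 17389/77297*1/16 + 15875/77297*3/8 = 15875/77297 = pi_S4  (ok)

Answer: 16812/77297 13953/77297 13268/77297 17389/77297 15875/77297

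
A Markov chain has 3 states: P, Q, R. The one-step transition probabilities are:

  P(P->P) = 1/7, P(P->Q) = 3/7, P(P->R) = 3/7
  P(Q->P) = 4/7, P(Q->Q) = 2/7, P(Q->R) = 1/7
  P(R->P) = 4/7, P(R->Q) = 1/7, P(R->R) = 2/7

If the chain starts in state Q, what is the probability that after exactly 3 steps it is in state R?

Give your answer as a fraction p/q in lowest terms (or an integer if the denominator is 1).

Computing P^3 by repeated multiplication:
P^1 =
  P: [1/7, 3/7, 3/7]
  Q: [4/7, 2/7, 1/7]
  R: [4/7, 1/7, 2/7]
P^2 =
  P: [25/49, 12/49, 12/49]
  Q: [16/49, 17/49, 16/49]
  R: [16/49, 16/49, 17/49]
P^3 =
  P: [121/343, 111/343, 111/343]
  Q: [148/343, 2/7, 97/343]
  R: [148/343, 97/343, 2/7]

(P^3)[Q -> R] = 97/343

Answer: 97/343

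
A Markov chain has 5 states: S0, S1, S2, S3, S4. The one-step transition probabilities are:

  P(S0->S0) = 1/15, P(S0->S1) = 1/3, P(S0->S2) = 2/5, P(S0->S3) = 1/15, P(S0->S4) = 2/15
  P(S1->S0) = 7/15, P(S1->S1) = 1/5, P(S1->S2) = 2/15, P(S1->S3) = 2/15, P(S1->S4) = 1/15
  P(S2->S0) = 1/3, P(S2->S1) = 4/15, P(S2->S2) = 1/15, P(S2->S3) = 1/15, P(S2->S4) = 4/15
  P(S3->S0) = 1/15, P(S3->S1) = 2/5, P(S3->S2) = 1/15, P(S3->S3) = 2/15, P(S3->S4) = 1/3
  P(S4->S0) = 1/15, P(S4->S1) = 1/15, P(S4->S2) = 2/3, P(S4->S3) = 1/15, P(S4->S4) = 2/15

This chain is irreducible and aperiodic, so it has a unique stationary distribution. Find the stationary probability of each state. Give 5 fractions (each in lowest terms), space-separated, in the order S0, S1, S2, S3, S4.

The stationary distribution satisfies pi = pi * P, i.e.:
  pi_S0 = 1/15*pi_S0 + 7/15*pi_S1 + 1/3*pi_S2 + 1/15*pi_S3 + 1/15*pi_S4
  pi_S1 = 1/3*pi_S0 + 1/5*pi_S1 + 4/15*pi_S2 + 2/5*pi_S3 + 1/15*pi_S4
  pi_S2 = 2/5*pi_S0 + 2/15*pi_S1 + 1/15*pi_S2 + 1/15*pi_S3 + 2/3*pi_S4
  pi_S3 = 1/15*pi_S0 + 2/15*pi_S1 + 1/15*pi_S2 + 2/15*pi_S3 + 1/15*pi_S4
  pi_S4 = 2/15*pi_S0 + 1/15*pi_S1 + 4/15*pi_S2 + 1/3*pi_S3 + 2/15*pi_S4
with normalization: pi_S0 + pi_S1 + pi_S2 + pi_S3 + pi_S4 = 1.

Using the first 4 balance equations plus normalization, the linear system A*pi = b is:
  [-14/15, 7/15, 1/3, 1/15, 1/15] . pi = 0
  [1/3, -4/5, 4/15, 2/5, 1/15] . pi = 0
  [2/5, 2/15, -14/15, 1/15, 2/3] . pi = 0
  [1/15, 2/15, 1/15, -13/15, 1/15] . pi = 0
  [1, 1, 1, 1, 1] . pi = 1

Solving yields:
  pi_S0 = 15673/66877
  pi_S1 = 16311/66877
  pi_S2 = 17588/66877
  pi_S3 = 5942/66877
  pi_S4 = 11363/66877

Verification (pi * P):
  15673/66877*1/15 + 16311/66877*7/15 + 17588/66877*1/3 + 5942/66877*1/15 + 11363/66877*1/15 = 15673/66877 = pi_S0  (ok)
  15673/66877*1/3 + 16311/66877*1/5 + 17588/66877*4/15 + 5942/66877*2/5 + 11363/66877*1/15 = 16311/66877 = pi_S1  (ok)
  15673/66877*2/5 + 16311/66877*2/15 + 17588/66877*1/15 + 5942/66877*1/15 + 11363/66877*2/3 = 17588/66877 = pi_S2  (ok)
  15673/66877*1/15 + 16311/66877*2/15 + 17588/66877*1/15 + 5942/66877*2/15 + 11363/66877*1/15 = 5942/66877 = pi_S3  (ok)
  15673/66877*2/15 + 16311/66877*1/15 + 17588/66877*4/15 + 5942/66877*1/3 + 11363/66877*2/15 = 11363/66877 = pi_S4  (ok)

Answer: 15673/66877 16311/66877 17588/66877 5942/66877 11363/66877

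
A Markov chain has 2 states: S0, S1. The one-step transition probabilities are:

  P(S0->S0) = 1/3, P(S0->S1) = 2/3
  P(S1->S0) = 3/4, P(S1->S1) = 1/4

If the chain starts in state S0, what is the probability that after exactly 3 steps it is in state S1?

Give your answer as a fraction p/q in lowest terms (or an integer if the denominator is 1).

Answer: 109/216

Derivation:
Computing P^3 by repeated multiplication:
P^1 =
  S0: [1/3, 2/3]
  S1: [3/4, 1/4]
P^2 =
  S0: [11/18, 7/18]
  S1: [7/16, 9/16]
P^3 =
  S0: [107/216, 109/216]
  S1: [109/192, 83/192]

(P^3)[S0 -> S1] = 109/216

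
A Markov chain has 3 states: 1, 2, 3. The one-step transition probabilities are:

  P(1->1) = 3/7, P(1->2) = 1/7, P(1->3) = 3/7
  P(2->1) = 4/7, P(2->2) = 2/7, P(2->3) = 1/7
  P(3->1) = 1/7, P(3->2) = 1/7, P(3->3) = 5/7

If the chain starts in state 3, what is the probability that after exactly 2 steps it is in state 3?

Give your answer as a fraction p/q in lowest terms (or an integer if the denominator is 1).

Answer: 29/49

Derivation:
Computing P^2 by repeated multiplication:
P^1 =
  1: [3/7, 1/7, 3/7]
  2: [4/7, 2/7, 1/7]
  3: [1/7, 1/7, 5/7]
P^2 =
  1: [16/49, 8/49, 25/49]
  2: [3/7, 9/49, 19/49]
  3: [12/49, 8/49, 29/49]

(P^2)[3 -> 3] = 29/49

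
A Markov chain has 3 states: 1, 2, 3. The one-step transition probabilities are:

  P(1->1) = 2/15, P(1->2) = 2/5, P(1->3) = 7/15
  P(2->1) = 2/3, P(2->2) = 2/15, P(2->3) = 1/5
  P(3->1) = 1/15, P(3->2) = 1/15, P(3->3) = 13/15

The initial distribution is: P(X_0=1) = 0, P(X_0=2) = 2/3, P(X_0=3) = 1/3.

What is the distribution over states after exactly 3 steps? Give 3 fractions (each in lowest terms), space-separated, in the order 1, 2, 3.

Answer: 727/3375 277/2025 6559/10125

Derivation:
Propagating the distribution step by step (d_{t+1} = d_t * P):
d_0 = (1=0, 2=2/3, 3=1/3)
  d_1[1] = 0*2/15 + 2/3*2/3 + 1/3*1/15 = 7/15
  d_1[2] = 0*2/5 + 2/3*2/15 + 1/3*1/15 = 1/9
  d_1[3] = 0*7/15 + 2/3*1/5 + 1/3*13/15 = 19/45
d_1 = (1=7/15, 2=1/9, 3=19/45)
  d_2[1] = 7/15*2/15 + 1/9*2/3 + 19/45*1/15 = 37/225
  d_2[2] = 7/15*2/5 + 1/9*2/15 + 19/45*1/15 = 31/135
  d_2[3] = 7/15*7/15 + 1/9*1/5 + 19/45*13/15 = 409/675
d_2 = (1=37/225, 2=31/135, 3=409/675)
  d_3[1] = 37/225*2/15 + 31/135*2/3 + 409/675*1/15 = 727/3375
  d_3[2] = 37/225*2/5 + 31/135*2/15 + 409/675*1/15 = 277/2025
  d_3[3] = 37/225*7/15 + 31/135*1/5 + 409/675*13/15 = 6559/10125
d_3 = (1=727/3375, 2=277/2025, 3=6559/10125)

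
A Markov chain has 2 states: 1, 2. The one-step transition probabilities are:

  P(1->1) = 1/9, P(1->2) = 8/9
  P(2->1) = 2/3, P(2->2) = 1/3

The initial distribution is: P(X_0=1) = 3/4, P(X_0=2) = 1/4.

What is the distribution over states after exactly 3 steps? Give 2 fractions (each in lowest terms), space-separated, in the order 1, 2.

Propagating the distribution step by step (d_{t+1} = d_t * P):
d_0 = (1=3/4, 2=1/4)
  d_1[1] = 3/4*1/9 + 1/4*2/3 = 1/4
  d_1[2] = 3/4*8/9 + 1/4*1/3 = 3/4
d_1 = (1=1/4, 2=3/4)
  d_2[1] = 1/4*1/9 + 3/4*2/3 = 19/36
  d_2[2] = 1/4*8/9 + 3/4*1/3 = 17/36
d_2 = (1=19/36, 2=17/36)
  d_3[1] = 19/36*1/9 + 17/36*2/3 = 121/324
  d_3[2] = 19/36*8/9 + 17/36*1/3 = 203/324
d_3 = (1=121/324, 2=203/324)

Answer: 121/324 203/324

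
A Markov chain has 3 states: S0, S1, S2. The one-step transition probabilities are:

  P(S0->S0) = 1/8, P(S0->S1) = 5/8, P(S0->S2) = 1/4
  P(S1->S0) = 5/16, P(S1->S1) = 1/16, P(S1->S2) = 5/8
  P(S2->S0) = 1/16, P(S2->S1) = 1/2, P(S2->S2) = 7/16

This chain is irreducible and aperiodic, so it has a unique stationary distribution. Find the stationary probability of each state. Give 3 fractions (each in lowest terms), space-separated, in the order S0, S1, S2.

The stationary distribution satisfies pi = pi * P, i.e.:
  pi_S0 = 1/8*pi_S0 + 5/16*pi_S1 + 1/16*pi_S2
  pi_S1 = 5/8*pi_S0 + 1/16*pi_S1 + 1/2*pi_S2
  pi_S2 = 1/4*pi_S0 + 5/8*pi_S1 + 7/16*pi_S2
with normalization: pi_S0 + pi_S1 + pi_S2 = 1.

Using the first 2 balance equations plus normalization, the linear system A*pi = b is:
  [-7/8, 5/16, 1/16] . pi = 0
  [5/8, -15/16, 1/2] . pi = 0
  [1, 1, 1] . pi = 1

Solving yields:
  pi_S0 = 55/337
  pi_S1 = 122/337
  pi_S2 = 160/337

Verification (pi * P):
  55/337*1/8 + 122/337*5/16 + 160/337*1/16 = 55/337 = pi_S0  (ok)
  55/337*5/8 + 122/337*1/16 + 160/337*1/2 = 122/337 = pi_S1  (ok)
  55/337*1/4 + 122/337*5/8 + 160/337*7/16 = 160/337 = pi_S2  (ok)

Answer: 55/337 122/337 160/337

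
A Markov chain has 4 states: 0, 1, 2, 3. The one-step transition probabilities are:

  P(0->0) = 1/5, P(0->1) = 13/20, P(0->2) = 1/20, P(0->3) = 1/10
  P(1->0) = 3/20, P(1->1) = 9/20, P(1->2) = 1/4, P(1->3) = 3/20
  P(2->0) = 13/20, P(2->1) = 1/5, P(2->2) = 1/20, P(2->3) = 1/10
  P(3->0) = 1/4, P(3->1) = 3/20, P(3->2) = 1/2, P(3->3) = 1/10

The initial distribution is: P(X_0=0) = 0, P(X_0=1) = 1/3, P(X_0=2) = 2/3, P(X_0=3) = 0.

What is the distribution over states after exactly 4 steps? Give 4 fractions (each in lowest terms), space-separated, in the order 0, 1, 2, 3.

Answer: 5261/19200 198689/480000 91591/480000 11639/96000

Derivation:
Propagating the distribution step by step (d_{t+1} = d_t * P):
d_0 = (0=0, 1=1/3, 2=2/3, 3=0)
  d_1[0] = 0*1/5 + 1/3*3/20 + 2/3*13/20 + 0*1/4 = 29/60
  d_1[1] = 0*13/20 + 1/3*9/20 + 2/3*1/5 + 0*3/20 = 17/60
  d_1[2] = 0*1/20 + 1/3*1/4 + 2/3*1/20 + 0*1/2 = 7/60
  d_1[3] = 0*1/10 + 1/3*3/20 + 2/3*1/10 + 0*1/10 = 7/60
d_1 = (0=29/60, 1=17/60, 2=7/60, 3=7/60)
  d_2[0] = 29/60*1/5 + 17/60*3/20 + 7/60*13/20 + 7/60*1/4 = 293/1200
  d_2[1] = 29/60*13/20 + 17/60*9/20 + 7/60*1/5 + 7/60*3/20 = 193/400
  d_2[2] = 29/60*1/20 + 17/60*1/4 + 7/60*1/20 + 7/60*1/2 = 191/1200
  d_2[3] = 29/60*1/10 + 17/60*3/20 + 7/60*1/10 + 7/60*1/10 = 137/1200
d_2 = (0=293/1200, 1=193/400, 2=191/1200, 3=137/1200)
  d_3[0] = 293/1200*1/5 + 193/400*3/20 + 191/1200*13/20 + 137/1200*1/4 = 6077/24000
  d_3[1] = 293/1200*13/20 + 193/400*9/20 + 191/1200*1/5 + 137/1200*3/20 = 2039/4800
  d_3[2] = 293/1200*1/20 + 193/400*1/4 + 191/1200*1/20 + 137/1200*1/2 = 1583/8000
  d_3[3] = 293/1200*1/10 + 193/400*3/20 + 191/1200*1/10 + 137/1200*1/10 = 993/8000
d_3 = (0=6077/24000, 1=2039/4800, 2=1583/8000, 3=993/8000)
  d_4[0] = 6077/24000*1/5 + 2039/4800*3/20 + 1583/8000*13/20 + 993/8000*1/4 = 5261/19200
  d_4[1] = 6077/24000*13/20 + 2039/4800*9/20 + 1583/8000*1/5 + 993/8000*3/20 = 198689/480000
  d_4[2] = 6077/24000*1/20 + 2039/4800*1/4 + 1583/8000*1/20 + 993/8000*1/2 = 91591/480000
  d_4[3] = 6077/24000*1/10 + 2039/4800*3/20 + 1583/8000*1/10 + 993/8000*1/10 = 11639/96000
d_4 = (0=5261/19200, 1=198689/480000, 2=91591/480000, 3=11639/96000)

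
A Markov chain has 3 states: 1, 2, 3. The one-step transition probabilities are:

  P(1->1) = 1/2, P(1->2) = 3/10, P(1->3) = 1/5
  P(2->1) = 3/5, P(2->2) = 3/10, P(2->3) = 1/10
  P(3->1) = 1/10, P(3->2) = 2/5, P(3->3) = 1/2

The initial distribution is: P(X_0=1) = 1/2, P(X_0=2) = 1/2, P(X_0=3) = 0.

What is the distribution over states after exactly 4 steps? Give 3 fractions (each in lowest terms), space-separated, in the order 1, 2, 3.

Answer: 8779/20000 3233/10000 951/4000

Derivation:
Propagating the distribution step by step (d_{t+1} = d_t * P):
d_0 = (1=1/2, 2=1/2, 3=0)
  d_1[1] = 1/2*1/2 + 1/2*3/5 + 0*1/10 = 11/20
  d_1[2] = 1/2*3/10 + 1/2*3/10 + 0*2/5 = 3/10
  d_1[3] = 1/2*1/5 + 1/2*1/10 + 0*1/2 = 3/20
d_1 = (1=11/20, 2=3/10, 3=3/20)
  d_2[1] = 11/20*1/2 + 3/10*3/5 + 3/20*1/10 = 47/100
  d_2[2] = 11/20*3/10 + 3/10*3/10 + 3/20*2/5 = 63/200
  d_2[3] = 11/20*1/5 + 3/10*1/10 + 3/20*1/2 = 43/200
d_2 = (1=47/100, 2=63/200, 3=43/200)
  d_3[1] = 47/100*1/2 + 63/200*3/5 + 43/200*1/10 = 891/2000
  d_3[2] = 47/100*3/10 + 63/200*3/10 + 43/200*2/5 = 643/2000
  d_3[3] = 47/100*1/5 + 63/200*1/10 + 43/200*1/2 = 233/1000
d_3 = (1=891/2000, 2=643/2000, 3=233/1000)
  d_4[1] = 891/2000*1/2 + 643/2000*3/5 + 233/1000*1/10 = 8779/20000
  d_4[2] = 891/2000*3/10 + 643/2000*3/10 + 233/1000*2/5 = 3233/10000
  d_4[3] = 891/2000*1/5 + 643/2000*1/10 + 233/1000*1/2 = 951/4000
d_4 = (1=8779/20000, 2=3233/10000, 3=951/4000)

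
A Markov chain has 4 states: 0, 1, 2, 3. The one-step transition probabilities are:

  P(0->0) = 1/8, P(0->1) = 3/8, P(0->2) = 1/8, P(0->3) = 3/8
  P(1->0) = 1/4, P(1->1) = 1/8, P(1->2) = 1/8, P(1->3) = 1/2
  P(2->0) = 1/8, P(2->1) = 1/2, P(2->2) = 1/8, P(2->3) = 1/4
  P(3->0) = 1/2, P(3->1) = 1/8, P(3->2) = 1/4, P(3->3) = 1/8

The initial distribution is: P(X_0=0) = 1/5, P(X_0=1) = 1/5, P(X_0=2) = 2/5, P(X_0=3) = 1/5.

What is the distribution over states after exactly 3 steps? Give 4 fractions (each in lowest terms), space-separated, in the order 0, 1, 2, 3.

Propagating the distribution step by step (d_{t+1} = d_t * P):
d_0 = (0=1/5, 1=1/5, 2=2/5, 3=1/5)
  d_1[0] = 1/5*1/8 + 1/5*1/4 + 2/5*1/8 + 1/5*1/2 = 9/40
  d_1[1] = 1/5*3/8 + 1/5*1/8 + 2/5*1/2 + 1/5*1/8 = 13/40
  d_1[2] = 1/5*1/8 + 1/5*1/8 + 2/5*1/8 + 1/5*1/4 = 3/20
  d_1[3] = 1/5*3/8 + 1/5*1/2 + 2/5*1/4 + 1/5*1/8 = 3/10
d_1 = (0=9/40, 1=13/40, 2=3/20, 3=3/10)
  d_2[0] = 9/40*1/8 + 13/40*1/4 + 3/20*1/8 + 3/10*1/2 = 89/320
  d_2[1] = 9/40*3/8 + 13/40*1/8 + 3/20*1/2 + 3/10*1/8 = 19/80
  d_2[2] = 9/40*1/8 + 13/40*1/8 + 3/20*1/8 + 3/10*1/4 = 13/80
  d_2[3] = 9/40*3/8 + 13/40*1/2 + 3/20*1/4 + 3/10*1/8 = 103/320
d_2 = (0=89/320, 1=19/80, 2=13/80, 3=103/320)
  d_3[0] = 89/320*1/8 + 19/80*1/4 + 13/80*1/8 + 103/320*1/2 = 141/512
  d_3[1] = 89/320*3/8 + 19/80*1/8 + 13/80*1/2 + 103/320*1/8 = 327/1280
  d_3[2] = 89/320*1/8 + 19/80*1/8 + 13/80*1/8 + 103/320*1/4 = 423/2560
  d_3[3] = 89/320*3/8 + 19/80*1/2 + 13/80*1/4 + 103/320*1/8 = 389/1280
d_3 = (0=141/512, 1=327/1280, 2=423/2560, 3=389/1280)

Answer: 141/512 327/1280 423/2560 389/1280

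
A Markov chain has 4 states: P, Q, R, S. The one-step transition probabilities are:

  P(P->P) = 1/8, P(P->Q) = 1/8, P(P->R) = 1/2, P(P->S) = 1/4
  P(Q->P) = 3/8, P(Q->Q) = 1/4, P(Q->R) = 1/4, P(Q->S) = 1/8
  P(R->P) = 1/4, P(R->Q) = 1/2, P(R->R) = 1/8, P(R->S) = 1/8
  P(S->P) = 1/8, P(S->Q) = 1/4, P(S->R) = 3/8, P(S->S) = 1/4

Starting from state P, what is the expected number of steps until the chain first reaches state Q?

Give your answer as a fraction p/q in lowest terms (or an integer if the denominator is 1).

Let h_i = expected steps to first reach Q from state i.
Boundary: h_Q = 0.
First-step equations for the other states:
  h_P = 1 + 1/8*h_P + 1/8*h_Q + 1/2*h_R + 1/4*h_S
  h_R = 1 + 1/4*h_P + 1/2*h_Q + 1/8*h_R + 1/8*h_S
  h_S = 1 + 1/8*h_P + 1/4*h_Q + 3/8*h_R + 1/4*h_S

Substituting h_Q = 0 and rearranging gives the linear system (I - Q) h = 1:
  [7/8, -1/2, -1/4] . (h_P, h_R, h_S) = 1
  [-1/4, 7/8, -1/8] . (h_P, h_R, h_S) = 1
  [-1/8, -3/8, 3/4] . (h_P, h_R, h_S) = 1

Solving yields:
  h_P = 232/65
  h_R = 512/195
  h_S = 632/195

Starting state is P, so the expected hitting time is h_P = 232/65.

Answer: 232/65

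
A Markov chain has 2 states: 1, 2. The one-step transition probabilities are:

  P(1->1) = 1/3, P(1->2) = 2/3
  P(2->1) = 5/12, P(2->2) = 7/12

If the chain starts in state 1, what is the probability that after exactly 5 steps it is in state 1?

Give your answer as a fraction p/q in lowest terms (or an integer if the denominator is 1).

Answer: 11963/31104

Derivation:
Computing P^5 by repeated multiplication:
P^1 =
  1: [1/3, 2/3]
  2: [5/12, 7/12]
P^2 =
  1: [7/18, 11/18]
  2: [55/144, 89/144]
P^3 =
  1: [83/216, 133/216]
  2: [665/1728, 1063/1728]
P^4 =
  1: [997/2592, 1595/2592]
  2: [7975/20736, 12761/20736]
P^5 =
  1: [11963/31104, 19141/31104]
  2: [95705/248832, 153127/248832]

(P^5)[1 -> 1] = 11963/31104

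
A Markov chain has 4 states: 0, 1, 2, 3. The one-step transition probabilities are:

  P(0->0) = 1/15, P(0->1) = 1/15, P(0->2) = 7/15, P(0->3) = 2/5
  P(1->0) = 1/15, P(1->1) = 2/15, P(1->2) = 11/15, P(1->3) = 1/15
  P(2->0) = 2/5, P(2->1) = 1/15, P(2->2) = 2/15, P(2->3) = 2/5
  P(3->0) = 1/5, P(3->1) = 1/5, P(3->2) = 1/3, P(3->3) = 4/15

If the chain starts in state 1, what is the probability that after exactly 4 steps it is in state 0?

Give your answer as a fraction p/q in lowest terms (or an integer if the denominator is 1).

Answer: 11648/50625

Derivation:
Computing P^4 by repeated multiplication:
P^1 =
  0: [1/15, 1/15, 7/15, 2/5]
  1: [1/15, 2/15, 11/15, 1/15]
  2: [2/5, 1/15, 2/15, 2/5]
  3: [1/5, 1/5, 1/3, 4/15]
P^2 =
  0: [62/225, 28/225, 62/225, 73/225]
  1: [8/25, 19/225, 56/225, 26/75]
  2: [37/225, 28/225, 29/75, 73/225]
  3: [16/75, 26/225, 28/75, 67/225]
P^3 =
  0: [227/1125, 133/1125, 1231/3375, 1064/3375]
  1: [661/3375, 16/135, 9/25, 1099/3375]
  2: [806/3375, 133/1125, 1106/3375, 1064/3375]
  3: [779/3375, 77/675, 1/3, 362/1125]
P^4 =
  0: [3886/16875, 5902/50625, 1882/5625, 16127/50625]
  1: [11648/50625, 1991/16875, 16952/50625, 16052/50625]
  2: [11033/50625, 5902/50625, 17563/50625, 16127/50625]
  3: [3724/16875, 5932/50625, 17368/50625, 16153/50625]

(P^4)[1 -> 0] = 11648/50625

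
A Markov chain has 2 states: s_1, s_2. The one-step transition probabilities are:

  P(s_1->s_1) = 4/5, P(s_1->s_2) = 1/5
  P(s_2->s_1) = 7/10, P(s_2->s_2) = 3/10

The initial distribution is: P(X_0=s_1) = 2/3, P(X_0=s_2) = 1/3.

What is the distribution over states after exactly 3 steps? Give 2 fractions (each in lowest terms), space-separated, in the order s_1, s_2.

Propagating the distribution step by step (d_{t+1} = d_t * P):
d_0 = (s_1=2/3, s_2=1/3)
  d_1[s_1] = 2/3*4/5 + 1/3*7/10 = 23/30
  d_1[s_2] = 2/3*1/5 + 1/3*3/10 = 7/30
d_1 = (s_1=23/30, s_2=7/30)
  d_2[s_1] = 23/30*4/5 + 7/30*7/10 = 233/300
  d_2[s_2] = 23/30*1/5 + 7/30*3/10 = 67/300
d_2 = (s_1=233/300, s_2=67/300)
  d_3[s_1] = 233/300*4/5 + 67/300*7/10 = 2333/3000
  d_3[s_2] = 233/300*1/5 + 67/300*3/10 = 667/3000
d_3 = (s_1=2333/3000, s_2=667/3000)

Answer: 2333/3000 667/3000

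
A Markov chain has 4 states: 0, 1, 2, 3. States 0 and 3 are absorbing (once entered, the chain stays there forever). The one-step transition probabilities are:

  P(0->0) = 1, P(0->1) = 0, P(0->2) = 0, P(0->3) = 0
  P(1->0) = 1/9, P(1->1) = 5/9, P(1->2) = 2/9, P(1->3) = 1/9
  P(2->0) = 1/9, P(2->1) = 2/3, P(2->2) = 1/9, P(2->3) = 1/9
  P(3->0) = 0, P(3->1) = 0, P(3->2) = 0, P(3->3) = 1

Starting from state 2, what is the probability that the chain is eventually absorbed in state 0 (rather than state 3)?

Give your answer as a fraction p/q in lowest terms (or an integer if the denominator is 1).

Answer: 1/2

Derivation:
Let a_i = P(absorbed in 0 | start in state i).
Boundary conditions: a_0 = 1, a_3 = 0.
For each transient state i, a_i = sum_j P(i->j) * a_j:
  a_1 = 1/9*a_0 + 5/9*a_1 + 2/9*a_2 + 1/9*a_3
  a_2 = 1/9*a_0 + 2/3*a_1 + 1/9*a_2 + 1/9*a_3

Substituting a_0 = 1 and a_3 = 0, rearrange to (I - Q) a = r where r[i] = P(i -> 0):
  [4/9, -2/9] . (a_1, a_2) = 1/9
  [-2/3, 8/9] . (a_1, a_2) = 1/9

Solving yields:
  a_1 = 1/2
  a_2 = 1/2

Starting state is 2, so the absorption probability is a_2 = 1/2.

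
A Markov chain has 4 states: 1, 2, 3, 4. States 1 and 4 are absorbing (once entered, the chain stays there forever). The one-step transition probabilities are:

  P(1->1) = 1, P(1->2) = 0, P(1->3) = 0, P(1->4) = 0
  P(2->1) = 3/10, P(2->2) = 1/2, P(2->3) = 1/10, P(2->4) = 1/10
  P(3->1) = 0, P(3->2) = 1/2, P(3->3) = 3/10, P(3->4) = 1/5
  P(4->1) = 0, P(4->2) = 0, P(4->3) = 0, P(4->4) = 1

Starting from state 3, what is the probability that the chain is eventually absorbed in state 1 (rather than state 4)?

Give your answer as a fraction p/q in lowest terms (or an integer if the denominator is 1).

Answer: 1/2

Derivation:
Let a_i = P(absorbed in 1 | start in state i).
Boundary conditions: a_1 = 1, a_4 = 0.
For each transient state i, a_i = sum_j P(i->j) * a_j:
  a_2 = 3/10*a_1 + 1/2*a_2 + 1/10*a_3 + 1/10*a_4
  a_3 = 0*a_1 + 1/2*a_2 + 3/10*a_3 + 1/5*a_4

Substituting a_1 = 1 and a_4 = 0, rearrange to (I - Q) a = r where r[i] = P(i -> 1):
  [1/2, -1/10] . (a_2, a_3) = 3/10
  [-1/2, 7/10] . (a_2, a_3) = 0

Solving yields:
  a_2 = 7/10
  a_3 = 1/2

Starting state is 3, so the absorption probability is a_3 = 1/2.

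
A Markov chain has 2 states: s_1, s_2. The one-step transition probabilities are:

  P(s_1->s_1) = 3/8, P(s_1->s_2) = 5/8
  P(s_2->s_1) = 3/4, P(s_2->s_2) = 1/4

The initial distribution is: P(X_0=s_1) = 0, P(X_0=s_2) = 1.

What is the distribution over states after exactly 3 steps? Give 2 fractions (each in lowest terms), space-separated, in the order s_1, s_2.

Answer: 147/256 109/256

Derivation:
Propagating the distribution step by step (d_{t+1} = d_t * P):
d_0 = (s_1=0, s_2=1)
  d_1[s_1] = 0*3/8 + 1*3/4 = 3/4
  d_1[s_2] = 0*5/8 + 1*1/4 = 1/4
d_1 = (s_1=3/4, s_2=1/4)
  d_2[s_1] = 3/4*3/8 + 1/4*3/4 = 15/32
  d_2[s_2] = 3/4*5/8 + 1/4*1/4 = 17/32
d_2 = (s_1=15/32, s_2=17/32)
  d_3[s_1] = 15/32*3/8 + 17/32*3/4 = 147/256
  d_3[s_2] = 15/32*5/8 + 17/32*1/4 = 109/256
d_3 = (s_1=147/256, s_2=109/256)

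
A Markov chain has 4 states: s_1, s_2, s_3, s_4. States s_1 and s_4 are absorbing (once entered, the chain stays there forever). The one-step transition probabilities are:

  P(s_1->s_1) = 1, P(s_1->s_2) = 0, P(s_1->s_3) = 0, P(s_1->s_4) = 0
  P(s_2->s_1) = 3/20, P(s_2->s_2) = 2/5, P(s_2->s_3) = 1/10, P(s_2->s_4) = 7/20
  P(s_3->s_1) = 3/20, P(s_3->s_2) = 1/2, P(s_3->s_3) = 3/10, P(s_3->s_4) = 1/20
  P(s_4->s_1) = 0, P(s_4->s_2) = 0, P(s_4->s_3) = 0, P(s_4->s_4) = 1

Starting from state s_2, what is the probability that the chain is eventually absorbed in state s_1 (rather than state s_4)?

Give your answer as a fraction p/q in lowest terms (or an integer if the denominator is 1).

Let a_i = P(absorbed in s_1 | start in state i).
Boundary conditions: a_s_1 = 1, a_s_4 = 0.
For each transient state i, a_i = sum_j P(i->j) * a_j:
  a_s_2 = 3/20*a_s_1 + 2/5*a_s_2 + 1/10*a_s_3 + 7/20*a_s_4
  a_s_3 = 3/20*a_s_1 + 1/2*a_s_2 + 3/10*a_s_3 + 1/20*a_s_4

Substituting a_s_1 = 1 and a_s_4 = 0, rearrange to (I - Q) a = r where r[i] = P(i -> s_1):
  [3/5, -1/10] . (a_s_2, a_s_3) = 3/20
  [-1/2, 7/10] . (a_s_2, a_s_3) = 3/20

Solving yields:
  a_s_2 = 12/37
  a_s_3 = 33/74

Starting state is s_2, so the absorption probability is a_s_2 = 12/37.

Answer: 12/37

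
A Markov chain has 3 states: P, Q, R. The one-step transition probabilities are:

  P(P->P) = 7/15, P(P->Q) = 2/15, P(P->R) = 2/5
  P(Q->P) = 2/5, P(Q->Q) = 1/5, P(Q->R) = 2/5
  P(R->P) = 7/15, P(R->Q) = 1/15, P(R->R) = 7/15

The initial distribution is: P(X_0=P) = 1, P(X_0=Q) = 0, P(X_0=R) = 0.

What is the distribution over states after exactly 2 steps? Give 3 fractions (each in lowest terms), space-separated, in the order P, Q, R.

Answer: 103/225 26/225 32/75

Derivation:
Propagating the distribution step by step (d_{t+1} = d_t * P):
d_0 = (P=1, Q=0, R=0)
  d_1[P] = 1*7/15 + 0*2/5 + 0*7/15 = 7/15
  d_1[Q] = 1*2/15 + 0*1/5 + 0*1/15 = 2/15
  d_1[R] = 1*2/5 + 0*2/5 + 0*7/15 = 2/5
d_1 = (P=7/15, Q=2/15, R=2/5)
  d_2[P] = 7/15*7/15 + 2/15*2/5 + 2/5*7/15 = 103/225
  d_2[Q] = 7/15*2/15 + 2/15*1/5 + 2/5*1/15 = 26/225
  d_2[R] = 7/15*2/5 + 2/15*2/5 + 2/5*7/15 = 32/75
d_2 = (P=103/225, Q=26/225, R=32/75)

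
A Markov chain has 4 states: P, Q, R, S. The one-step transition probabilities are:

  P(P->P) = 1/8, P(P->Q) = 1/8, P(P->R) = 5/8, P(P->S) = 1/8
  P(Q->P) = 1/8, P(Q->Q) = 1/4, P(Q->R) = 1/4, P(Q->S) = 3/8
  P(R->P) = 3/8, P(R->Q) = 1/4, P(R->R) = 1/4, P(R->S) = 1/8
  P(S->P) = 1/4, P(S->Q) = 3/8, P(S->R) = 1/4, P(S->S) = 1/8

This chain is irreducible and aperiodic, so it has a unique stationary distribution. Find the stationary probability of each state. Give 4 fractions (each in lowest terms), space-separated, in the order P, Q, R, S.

Answer: 10/43 21/86 29/86 8/43

Derivation:
The stationary distribution satisfies pi = pi * P, i.e.:
  pi_P = 1/8*pi_P + 1/8*pi_Q + 3/8*pi_R + 1/4*pi_S
  pi_Q = 1/8*pi_P + 1/4*pi_Q + 1/4*pi_R + 3/8*pi_S
  pi_R = 5/8*pi_P + 1/4*pi_Q + 1/4*pi_R + 1/4*pi_S
  pi_S = 1/8*pi_P + 3/8*pi_Q + 1/8*pi_R + 1/8*pi_S
with normalization: pi_P + pi_Q + pi_R + pi_S = 1.

Using the first 3 balance equations plus normalization, the linear system A*pi = b is:
  [-7/8, 1/8, 3/8, 1/4] . pi = 0
  [1/8, -3/4, 1/4, 3/8] . pi = 0
  [5/8, 1/4, -3/4, 1/4] . pi = 0
  [1, 1, 1, 1] . pi = 1

Solving yields:
  pi_P = 10/43
  pi_Q = 21/86
  pi_R = 29/86
  pi_S = 8/43

Verification (pi * P):
  10/43*1/8 + 21/86*1/8 + 29/86*3/8 + 8/43*1/4 = 10/43 = pi_P  (ok)
  10/43*1/8 + 21/86*1/4 + 29/86*1/4 + 8/43*3/8 = 21/86 = pi_Q  (ok)
  10/43*5/8 + 21/86*1/4 + 29/86*1/4 + 8/43*1/4 = 29/86 = pi_R  (ok)
  10/43*1/8 + 21/86*3/8 + 29/86*1/8 + 8/43*1/8 = 8/43 = pi_S  (ok)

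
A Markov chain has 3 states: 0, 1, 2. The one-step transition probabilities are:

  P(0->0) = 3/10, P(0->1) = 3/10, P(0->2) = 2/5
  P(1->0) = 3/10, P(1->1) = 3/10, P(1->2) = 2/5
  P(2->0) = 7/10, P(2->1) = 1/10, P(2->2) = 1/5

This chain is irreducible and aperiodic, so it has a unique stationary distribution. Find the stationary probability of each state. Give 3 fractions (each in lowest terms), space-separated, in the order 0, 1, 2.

Answer: 13/30 7/30 1/3

Derivation:
The stationary distribution satisfies pi = pi * P, i.e.:
  pi_0 = 3/10*pi_0 + 3/10*pi_1 + 7/10*pi_2
  pi_1 = 3/10*pi_0 + 3/10*pi_1 + 1/10*pi_2
  pi_2 = 2/5*pi_0 + 2/5*pi_1 + 1/5*pi_2
with normalization: pi_0 + pi_1 + pi_2 = 1.

Using the first 2 balance equations plus normalization, the linear system A*pi = b is:
  [-7/10, 3/10, 7/10] . pi = 0
  [3/10, -7/10, 1/10] . pi = 0
  [1, 1, 1] . pi = 1

Solving yields:
  pi_0 = 13/30
  pi_1 = 7/30
  pi_2 = 1/3

Verification (pi * P):
  13/30*3/10 + 7/30*3/10 + 1/3*7/10 = 13/30 = pi_0  (ok)
  13/30*3/10 + 7/30*3/10 + 1/3*1/10 = 7/30 = pi_1  (ok)
  13/30*2/5 + 7/30*2/5 + 1/3*1/5 = 1/3 = pi_2  (ok)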